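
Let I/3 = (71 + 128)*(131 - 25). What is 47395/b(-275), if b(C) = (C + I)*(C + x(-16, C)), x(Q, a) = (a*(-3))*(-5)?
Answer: -9479/55446160 ≈ -0.00017096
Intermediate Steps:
x(Q, a) = 15*a (x(Q, a) = -3*a*(-5) = 15*a)
I = 63282 (I = 3*((71 + 128)*(131 - 25)) = 3*(199*106) = 3*21094 = 63282)
b(C) = 16*C*(63282 + C) (b(C) = (C + 63282)*(C + 15*C) = (63282 + C)*(16*C) = 16*C*(63282 + C))
47395/b(-275) = 47395/((16*(-275)*(63282 - 275))) = 47395/((16*(-275)*63007)) = 47395/(-277230800) = 47395*(-1/277230800) = -9479/55446160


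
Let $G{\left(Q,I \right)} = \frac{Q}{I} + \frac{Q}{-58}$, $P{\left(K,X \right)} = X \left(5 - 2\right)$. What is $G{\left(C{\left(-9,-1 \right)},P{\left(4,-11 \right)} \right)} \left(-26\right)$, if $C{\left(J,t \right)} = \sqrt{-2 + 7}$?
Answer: $\frac{1183 \sqrt{5}}{957} \approx 2.7641$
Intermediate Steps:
$C{\left(J,t \right)} = \sqrt{5}$
$P{\left(K,X \right)} = 3 X$ ($P{\left(K,X \right)} = X 3 = 3 X$)
$G{\left(Q,I \right)} = - \frac{Q}{58} + \frac{Q}{I}$ ($G{\left(Q,I \right)} = \frac{Q}{I} + Q \left(- \frac{1}{58}\right) = \frac{Q}{I} - \frac{Q}{58} = - \frac{Q}{58} + \frac{Q}{I}$)
$G{\left(C{\left(-9,-1 \right)},P{\left(4,-11 \right)} \right)} \left(-26\right) = \left(- \frac{\sqrt{5}}{58} + \frac{\sqrt{5}}{3 \left(-11\right)}\right) \left(-26\right) = \left(- \frac{\sqrt{5}}{58} + \frac{\sqrt{5}}{-33}\right) \left(-26\right) = \left(- \frac{\sqrt{5}}{58} + \sqrt{5} \left(- \frac{1}{33}\right)\right) \left(-26\right) = \left(- \frac{\sqrt{5}}{58} - \frac{\sqrt{5}}{33}\right) \left(-26\right) = - \frac{91 \sqrt{5}}{1914} \left(-26\right) = \frac{1183 \sqrt{5}}{957}$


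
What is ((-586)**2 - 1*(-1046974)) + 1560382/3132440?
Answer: 2177626081591/1566220 ≈ 1.3904e+6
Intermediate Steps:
((-586)**2 - 1*(-1046974)) + 1560382/3132440 = (343396 + 1046974) + 1560382*(1/3132440) = 1390370 + 780191/1566220 = 2177626081591/1566220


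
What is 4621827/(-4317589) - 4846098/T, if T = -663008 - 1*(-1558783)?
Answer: -25063576498647/3867588286475 ≈ -6.4804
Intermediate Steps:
T = 895775 (T = -663008 + 1558783 = 895775)
4621827/(-4317589) - 4846098/T = 4621827/(-4317589) - 4846098/895775 = 4621827*(-1/4317589) - 4846098*1/895775 = -4621827/4317589 - 4846098/895775 = -25063576498647/3867588286475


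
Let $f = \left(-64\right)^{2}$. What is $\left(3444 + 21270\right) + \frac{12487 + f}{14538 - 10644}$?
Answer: $\frac{96252899}{3894} \approx 24718.0$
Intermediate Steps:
$f = 4096$
$\left(3444 + 21270\right) + \frac{12487 + f}{14538 - 10644} = \left(3444 + 21270\right) + \frac{12487 + 4096}{14538 - 10644} = 24714 + \frac{16583}{3894} = \frac{96252899}{3894}$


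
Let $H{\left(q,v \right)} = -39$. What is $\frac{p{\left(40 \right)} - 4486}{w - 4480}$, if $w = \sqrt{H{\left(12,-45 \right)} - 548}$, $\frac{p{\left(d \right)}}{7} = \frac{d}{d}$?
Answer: $\frac{6688640}{6690329} + \frac{1493 i \sqrt{587}}{6690329} \approx 0.99975 + 0.0054067 i$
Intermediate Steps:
$p{\left(d \right)} = 7$ ($p{\left(d \right)} = 7 \frac{d}{d} = 7 \cdot 1 = 7$)
$w = i \sqrt{587}$ ($w = \sqrt{-39 - 548} = \sqrt{-587} = i \sqrt{587} \approx 24.228 i$)
$\frac{p{\left(40 \right)} - 4486}{w - 4480} = \frac{7 - 4486}{i \sqrt{587} - 4480} = - \frac{4479}{-4480 + i \sqrt{587}}$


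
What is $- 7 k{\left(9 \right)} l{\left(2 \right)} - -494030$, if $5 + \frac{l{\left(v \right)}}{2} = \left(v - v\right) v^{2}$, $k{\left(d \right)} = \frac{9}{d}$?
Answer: $494100$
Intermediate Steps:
$l{\left(v \right)} = -10$ ($l{\left(v \right)} = -10 + 2 \left(v - v\right) v^{2} = -10 + 2 \cdot 0 v^{2} = -10 + 2 \cdot 0 = -10 + 0 = -10$)
$- 7 k{\left(9 \right)} l{\left(2 \right)} - -494030 = - 7 \cdot \frac{9}{9} \left(-10\right) - -494030 = - 7 \cdot 9 \cdot \frac{1}{9} \left(-10\right) + 494030 = \left(-7\right) 1 \left(-10\right) + 494030 = \left(-7\right) \left(-10\right) + 494030 = 70 + 494030 = 494100$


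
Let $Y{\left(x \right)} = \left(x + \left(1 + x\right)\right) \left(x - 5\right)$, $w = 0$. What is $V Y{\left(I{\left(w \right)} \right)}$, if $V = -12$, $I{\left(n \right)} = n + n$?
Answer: $60$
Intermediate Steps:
$I{\left(n \right)} = 2 n$
$Y{\left(x \right)} = \left(1 + 2 x\right) \left(-5 + x\right)$
$V Y{\left(I{\left(w \right)} \right)} = - 12 \left(-5 - 9 \cdot 2 \cdot 0 + 2 \left(2 \cdot 0\right)^{2}\right) = - 12 \left(-5 - 0 + 2 \cdot 0^{2}\right) = - 12 \left(-5 + 0 + 2 \cdot 0\right) = - 12 \left(-5 + 0 + 0\right) = \left(-12\right) \left(-5\right) = 60$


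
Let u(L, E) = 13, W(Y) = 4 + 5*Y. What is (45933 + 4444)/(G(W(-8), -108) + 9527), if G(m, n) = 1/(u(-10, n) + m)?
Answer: 1158671/219120 ≈ 5.2878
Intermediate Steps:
G(m, n) = 1/(13 + m)
(45933 + 4444)/(G(W(-8), -108) + 9527) = (45933 + 4444)/(1/(13 + (4 + 5*(-8))) + 9527) = 50377/(1/(13 + (4 - 40)) + 9527) = 50377/(1/(13 - 36) + 9527) = 50377/(1/(-23) + 9527) = 50377/(-1/23 + 9527) = 50377/(219120/23) = 50377*(23/219120) = 1158671/219120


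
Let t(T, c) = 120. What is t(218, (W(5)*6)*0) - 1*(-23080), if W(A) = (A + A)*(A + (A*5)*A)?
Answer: 23200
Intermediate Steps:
W(A) = 2*A*(A + 5*A²) (W(A) = (2*A)*(A + (5*A)*A) = (2*A)*(A + 5*A²) = 2*A*(A + 5*A²))
t(218, (W(5)*6)*0) - 1*(-23080) = 120 - 1*(-23080) = 120 + 23080 = 23200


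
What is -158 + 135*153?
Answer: 20497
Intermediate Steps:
-158 + 135*153 = -158 + 20655 = 20497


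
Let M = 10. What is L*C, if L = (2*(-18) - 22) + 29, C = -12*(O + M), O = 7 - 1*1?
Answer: 5568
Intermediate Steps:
O = 6 (O = 7 - 1 = 6)
C = -192 (C = -12*(6 + 10) = -12*16 = -192)
L = -29 (L = (-36 - 22) + 29 = -58 + 29 = -29)
L*C = -29*(-192) = 5568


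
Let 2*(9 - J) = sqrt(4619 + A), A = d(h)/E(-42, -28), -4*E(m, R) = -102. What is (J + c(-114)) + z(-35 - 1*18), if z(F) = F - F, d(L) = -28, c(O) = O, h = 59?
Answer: -105 - sqrt(12011163)/102 ≈ -138.98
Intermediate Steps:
E(m, R) = 51/2 (E(m, R) = -1/4*(-102) = 51/2)
A = -56/51 (A = -28/51/2 = -28*2/51 = -56/51 ≈ -1.0980)
z(F) = 0
J = 9 - sqrt(12011163)/102 (J = 9 - sqrt(4619 - 56/51)/2 = 9 - sqrt(12011163)/102 ≈ -24.978)
(J + c(-114)) + z(-35 - 1*18) = ((9 - sqrt(12011163)/102) - 114) + 0 = (-105 - sqrt(12011163)/102) + 0 = -105 - sqrt(12011163)/102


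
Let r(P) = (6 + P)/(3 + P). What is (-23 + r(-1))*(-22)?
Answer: 451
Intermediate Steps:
r(P) = (6 + P)/(3 + P)
(-23 + r(-1))*(-22) = (-23 + (6 - 1)/(3 - 1))*(-22) = (-23 + 5/2)*(-22) = -41/2*(-22) = 451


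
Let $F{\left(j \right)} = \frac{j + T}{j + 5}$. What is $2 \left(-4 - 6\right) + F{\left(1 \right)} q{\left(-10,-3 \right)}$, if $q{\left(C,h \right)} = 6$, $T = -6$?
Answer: $-25$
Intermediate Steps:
$F{\left(j \right)} = \frac{-6 + j}{5 + j}$ ($F{\left(j \right)} = \frac{j - 6}{j + 5} = \frac{-6 + j}{5 + j}$)
$2 \left(-4 - 6\right) + F{\left(1 \right)} q{\left(-10,-3 \right)} = 2 \left(-4 - 6\right) + \frac{-6 + 1}{5 + 1} \cdot 6 = 2 \left(-10\right) + \frac{1}{6} \left(-5\right) 6 = -20 + \frac{1}{6} \left(-5\right) 6 = -20 - 5 = -25$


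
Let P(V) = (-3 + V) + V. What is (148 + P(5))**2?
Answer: 24025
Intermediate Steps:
P(V) = -3 + 2*V
(148 + P(5))**2 = (148 + (-3 + 2*5))**2 = (148 + (-3 + 10))**2 = (148 + 7)**2 = 155**2 = 24025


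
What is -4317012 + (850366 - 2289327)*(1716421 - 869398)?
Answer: -1218837380115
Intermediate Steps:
-4317012 + (850366 - 2289327)*(1716421 - 869398) = -4317012 - 1438961*847023 = -4317012 - 1218833063103 = -1218837380115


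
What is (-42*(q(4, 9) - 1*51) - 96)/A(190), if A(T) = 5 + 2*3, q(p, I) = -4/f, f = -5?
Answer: 10062/55 ≈ 182.95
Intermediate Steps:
q(p, I) = ⅘ (q(p, I) = -4/(-5) = -4*(-⅕) = ⅘)
A(T) = 11 (A(T) = 5 + 6 = 11)
(-42*(q(4, 9) - 1*51) - 96)/A(190) = (-42*(⅘ - 1*51) - 96)/11 = (-42*(⅘ - 51) - 96)*(1/11) = (-42*(-251/5) - 96)*(1/11) = (10542/5 - 96)*(1/11) = (10062/5)*(1/11) = 10062/55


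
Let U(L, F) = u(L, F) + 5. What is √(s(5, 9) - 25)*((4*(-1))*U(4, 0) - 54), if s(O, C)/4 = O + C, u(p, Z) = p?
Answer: -90*√31 ≈ -501.10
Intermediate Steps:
s(O, C) = 4*C + 4*O (s(O, C) = 4*(O + C) = 4*(C + O) = 4*C + 4*O)
U(L, F) = 5 + L (U(L, F) = L + 5 = 5 + L)
√(s(5, 9) - 25)*((4*(-1))*U(4, 0) - 54) = √((4*9 + 4*5) - 25)*((4*(-1))*(5 + 4) - 54) = √((36 + 20) - 25)*(-4*9 - 54) = √(56 - 25)*(-36 - 54) = √31*(-90) = -90*√31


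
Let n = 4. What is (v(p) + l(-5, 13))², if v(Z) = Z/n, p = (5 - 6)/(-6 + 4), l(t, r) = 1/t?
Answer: 9/1600 ≈ 0.0056250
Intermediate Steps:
p = ½ (p = -1/(-2) = -1*(-½) = ½ ≈ 0.50000)
v(Z) = Z/4
(v(p) + l(-5, 13))² = ((¼)*(½) + 1/(-5))² = (⅛ - ⅕)² = (-3/40)² = 9/1600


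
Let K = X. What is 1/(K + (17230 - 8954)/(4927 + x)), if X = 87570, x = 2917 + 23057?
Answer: 30901/2706008846 ≈ 1.1419e-5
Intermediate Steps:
x = 25974
K = 87570
1/(K + (17230 - 8954)/(4927 + x)) = 1/(87570 + (17230 - 8954)/(4927 + 25974)) = 1/(87570 + 8276/30901) = 1/(2706008846/30901) = 30901/2706008846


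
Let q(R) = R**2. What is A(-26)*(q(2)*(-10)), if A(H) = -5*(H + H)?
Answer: -10400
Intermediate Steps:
A(H) = -10*H
A(-26)*(q(2)*(-10)) = (-10*(-26))*(2**2*(-10)) = 260*(4*(-10)) = 260*(-40) = -10400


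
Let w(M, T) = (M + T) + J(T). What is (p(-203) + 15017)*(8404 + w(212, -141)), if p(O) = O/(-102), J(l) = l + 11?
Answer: 12784014265/102 ≈ 1.2533e+8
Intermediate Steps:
J(l) = 11 + l
w(M, T) = 11 + M + 2*T (w(M, T) = (M + T) + (11 + T) = 11 + M + 2*T)
p(O) = -O/102 (p(O) = O*(-1/102) = -O/102)
(p(-203) + 15017)*(8404 + w(212, -141)) = (-1/102*(-203) + 15017)*(8404 + (11 + 212 + 2*(-141))) = (203/102 + 15017)*(8404 + (11 + 212 - 282)) = 1531937*(8404 - 59)/102 = (1531937/102)*8345 = 12784014265/102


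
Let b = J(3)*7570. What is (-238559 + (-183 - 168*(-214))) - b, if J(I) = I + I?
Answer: -248210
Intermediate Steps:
J(I) = 2*I
b = 45420 (b = (2*3)*7570 = 6*7570 = 45420)
(-238559 + (-183 - 168*(-214))) - b = (-238559 + (-183 - 168*(-214))) - 1*45420 = (-238559 + (-183 + 35952)) - 45420 = (-238559 + 35769) - 45420 = -202790 - 45420 = -248210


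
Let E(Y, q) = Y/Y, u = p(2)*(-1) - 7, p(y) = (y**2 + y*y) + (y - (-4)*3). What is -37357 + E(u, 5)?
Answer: -37356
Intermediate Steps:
p(y) = 12 + y + 2*y**2 (p(y) = (y**2 + y**2) + (y - 1*(-12)) = 2*y**2 + (y + 12) = 2*y**2 + (12 + y) = 12 + y + 2*y**2)
u = -29 (u = (12 + 2 + 2*2**2)*(-1) - 7 = (12 + 2 + 2*4)*(-1) - 7 = (12 + 2 + 8)*(-1) - 7 = 22*(-1) - 7 = -22 - 7 = -29)
E(Y, q) = 1
-37357 + E(u, 5) = -37357 + 1 = -37356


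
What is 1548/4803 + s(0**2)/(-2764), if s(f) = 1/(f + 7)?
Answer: 9981967/30976148 ≈ 0.32225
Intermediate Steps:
s(f) = 1/(7 + f)
1548/4803 + s(0**2)/(-2764) = 1548/4803 + 1/((7 + 0**2)*(-2764)) = 1548*(1/4803) - 1/2764/(7 + 0) = 516/1601 - 1/2764/7 = 516/1601 + (1/7)*(-1/2764) = 516/1601 - 1/19348 = 9981967/30976148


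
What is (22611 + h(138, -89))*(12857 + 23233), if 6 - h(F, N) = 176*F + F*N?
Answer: 382950990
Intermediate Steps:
h(F, N) = 6 - 176*F - F*N (h(F, N) = 6 - (176*F + F*N) = 6 + (-176*F - F*N) = 6 - 176*F - F*N)
(22611 + h(138, -89))*(12857 + 23233) = (22611 + (6 - 176*138 - 1*138*(-89)))*(12857 + 23233) = (22611 + (6 - 24288 + 12282))*36090 = (22611 - 12000)*36090 = 10611*36090 = 382950990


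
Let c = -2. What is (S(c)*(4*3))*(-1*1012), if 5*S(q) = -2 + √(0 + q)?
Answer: 24288/5 - 12144*I*√2/5 ≈ 4857.6 - 3434.8*I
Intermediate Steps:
S(q) = -⅖ + √q/5 (S(q) = (-2 + √(0 + q))/5 = (-2 + √q)/5 = -⅖ + √q/5)
(S(c)*(4*3))*(-1*1012) = ((-⅖ + √(-2)/5)*(4*3))*(-1*1012) = ((-⅖ + (I*√2)/5)*12)*(-1012) = ((-⅖ + I*√2/5)*12)*(-1012) = (-24/5 + 12*I*√2/5)*(-1012) = 24288/5 - 12144*I*√2/5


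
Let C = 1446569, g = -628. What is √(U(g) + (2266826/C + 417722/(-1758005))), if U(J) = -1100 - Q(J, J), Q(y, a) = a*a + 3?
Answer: 3*I*√45535759036970296363589015/32190829555 ≈ 628.88*I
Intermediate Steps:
Q(y, a) = 3 + a² (Q(y, a) = a² + 3 = 3 + a²)
U(J) = -1103 - J² (U(J) = -1100 - (3 + J²) = -1100 + (-3 - J²) = -1103 - J²)
√(U(g) + (2266826/C + 417722/(-1758005))) = √((-1103 - 1*(-628)²) + (2266826/1446569 + 417722/(-1758005))) = √((-1103 - 1*394384) + (2266826*(1/1446569) + 417722*(-1/1758005))) = √((-1103 - 394384) + (28694/18311 - 417722/1758005)) = √(-395487 + 42795287928/32190829555) = √(-12731011812930357/32190829555) = 3*I*√45535759036970296363589015/32190829555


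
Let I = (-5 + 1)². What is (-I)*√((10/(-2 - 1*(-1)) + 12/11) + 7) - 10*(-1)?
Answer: 10 - 16*I*√231/11 ≈ 10.0 - 22.107*I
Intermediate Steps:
I = 16 (I = (-4)² = 16)
(-I)*√((10/(-2 - 1*(-1)) + 12/11) + 7) - 10*(-1) = (-1*16)*√((10/(-2 - 1*(-1)) + 12/11) + 7) - 10*(-1) = -16*√((10/(-2 + 1) + 12*(1/11)) + 7) + 10 = -16*√((10/(-1) + 12/11) + 7) + 10 = -16*√((10*(-1) + 12/11) + 7) + 10 = -16*√((-10 + 12/11) + 7) + 10 = -16*√(-98/11 + 7) + 10 = -16*I*√231/11 + 10 = 10 - 16*I*√231/11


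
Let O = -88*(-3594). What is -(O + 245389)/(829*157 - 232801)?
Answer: 561661/102648 ≈ 5.4717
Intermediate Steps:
O = 316272
-(O + 245389)/(829*157 - 232801) = -(316272 + 245389)/(829*157 - 232801) = -561661/(130153 - 232801) = -561661/(-102648) = -561661*(-1)/102648 = -1*(-561661/102648) = 561661/102648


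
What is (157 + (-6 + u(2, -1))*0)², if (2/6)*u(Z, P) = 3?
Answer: 24649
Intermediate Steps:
u(Z, P) = 9 (u(Z, P) = 3*3 = 9)
(157 + (-6 + u(2, -1))*0)² = (157 + (-6 + 9)*0)² = (157 + 3*0)² = (157 + 0)² = 157² = 24649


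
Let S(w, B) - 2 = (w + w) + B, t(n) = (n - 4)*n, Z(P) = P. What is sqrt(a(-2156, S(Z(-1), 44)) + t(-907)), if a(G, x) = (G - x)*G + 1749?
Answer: sqrt(5571226) ≈ 2360.3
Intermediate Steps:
t(n) = n*(-4 + n) (t(n) = (-4 + n)*n = n*(-4 + n))
S(w, B) = 2 + B + 2*w (S(w, B) = 2 + ((w + w) + B) = 2 + (2*w + B) = 2 + (B + 2*w) = 2 + B + 2*w)
a(G, x) = 1749 + G*(G - x) (a(G, x) = G*(G - x) + 1749 = 1749 + G*(G - x))
sqrt(a(-2156, S(Z(-1), 44)) + t(-907)) = sqrt((1749 + (-2156)**2 - 1*(-2156)*(2 + 44 + 2*(-1))) - 907*(-4 - 907)) = sqrt((1749 + 4648336 - 1*(-2156)*(2 + 44 - 2)) - 907*(-911)) = sqrt((1749 + 4648336 - 1*(-2156)*44) + 826277) = sqrt((1749 + 4648336 + 94864) + 826277) = sqrt(4744949 + 826277) = sqrt(5571226)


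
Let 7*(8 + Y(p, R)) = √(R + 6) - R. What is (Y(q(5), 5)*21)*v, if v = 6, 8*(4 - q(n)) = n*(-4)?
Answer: -1098 + 18*√11 ≈ -1038.3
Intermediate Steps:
q(n) = 4 + n/2 (q(n) = 4 - n*(-4)/8 = 4 - (-1)*n/2 = 4 + n/2)
Y(p, R) = -8 - R/7 + √(6 + R)/7 (Y(p, R) = -8 + (√(R + 6) - R)/7 = -8 + (√(6 + R) - R)/7 = -8 + (-R/7 + √(6 + R)/7) = -8 - R/7 + √(6 + R)/7)
(Y(q(5), 5)*21)*v = ((-8 - ⅐*5 + √(6 + 5)/7)*21)*6 = ((-8 - 5/7 + √11/7)*21)*6 = ((-61/7 + √11/7)*21)*6 = (-183 + 3*√11)*6 = -1098 + 18*√11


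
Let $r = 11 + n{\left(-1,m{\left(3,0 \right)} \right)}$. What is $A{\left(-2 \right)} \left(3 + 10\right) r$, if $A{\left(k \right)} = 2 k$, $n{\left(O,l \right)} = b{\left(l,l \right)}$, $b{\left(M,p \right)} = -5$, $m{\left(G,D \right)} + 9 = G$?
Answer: $-312$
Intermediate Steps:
$m{\left(G,D \right)} = -9 + G$
$n{\left(O,l \right)} = -5$
$r = 6$ ($r = 11 - 5 = 6$)
$A{\left(-2 \right)} \left(3 + 10\right) r = 2 \left(-2\right) \left(3 + 10\right) 6 = \left(-4\right) 13 \cdot 6 = \left(-52\right) 6 = -312$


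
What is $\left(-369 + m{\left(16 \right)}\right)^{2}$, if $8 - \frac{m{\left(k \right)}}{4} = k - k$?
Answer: $113569$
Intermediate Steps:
$m{\left(k \right)} = 32$ ($m{\left(k \right)} = 32 - 4 \left(k - k\right) = 32 - 0 = 32 + 0 = 32$)
$\left(-369 + m{\left(16 \right)}\right)^{2} = \left(-369 + 32\right)^{2} = \left(-337\right)^{2} = 113569$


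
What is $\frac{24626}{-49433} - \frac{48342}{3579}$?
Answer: $- \frac{825942180}{58973569} \approx -14.005$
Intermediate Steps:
$\frac{24626}{-49433} - \frac{48342}{3579} = 24626 \left(- \frac{1}{49433}\right) - \frac{16114}{1193} = - \frac{24626}{49433} - \frac{16114}{1193} = - \frac{825942180}{58973569}$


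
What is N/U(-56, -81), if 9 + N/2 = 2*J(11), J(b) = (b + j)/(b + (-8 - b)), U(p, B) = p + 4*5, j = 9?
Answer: 7/9 ≈ 0.77778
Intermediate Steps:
U(p, B) = 20 + p (U(p, B) = p + 20 = 20 + p)
J(b) = -9/8 - b/8 (J(b) = (b + 9)/(b + (-8 - b)) = (9 + b)/(-8) = (9 + b)*(-1/8) = -9/8 - b/8)
N = -28 (N = -18 + 2*(2*(-9/8 - 1/8*11)) = -18 + 2*(2*(-9/8 - 11/8)) = -18 + 2*(2*(-5/2)) = -18 + 2*(-5) = -18 - 10 = -28)
N/U(-56, -81) = -28/(20 - 56) = -28/(-36) = -28*(-1/36) = 7/9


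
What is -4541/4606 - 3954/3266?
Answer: -16521515/7521598 ≈ -2.1965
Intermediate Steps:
-4541/4606 - 3954/3266 = -4541*1/4606 - 3954*1/3266 = -4541/4606 - 1977/1633 = -16521515/7521598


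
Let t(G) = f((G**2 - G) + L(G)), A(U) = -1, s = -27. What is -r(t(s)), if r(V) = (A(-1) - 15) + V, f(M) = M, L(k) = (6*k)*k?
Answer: -5114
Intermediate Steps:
L(k) = 6*k**2
t(G) = -G + 7*G**2 (t(G) = (G**2 - G) + 6*G**2 = -G + 7*G**2)
r(V) = -16 + V (r(V) = (-1 - 15) + V = -16 + V)
-r(t(s)) = -(-16 - 27*(-1 + 7*(-27))) = -(-16 - 27*(-1 - 189)) = -(-16 - 27*(-190)) = -(-16 + 5130) = -1*5114 = -5114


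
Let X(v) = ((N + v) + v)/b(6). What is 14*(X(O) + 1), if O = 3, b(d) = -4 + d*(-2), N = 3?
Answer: 49/8 ≈ 6.1250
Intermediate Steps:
b(d) = -4 - 2*d
X(v) = -3/16 - v/8 (X(v) = ((3 + v) + v)/(-4 - 2*6) = (3 + 2*v)/(-4 - 12) = (3 + 2*v)/(-16) = (3 + 2*v)*(-1/16) = -3/16 - v/8)
14*(X(O) + 1) = 14*((-3/16 - ⅛*3) + 1) = 14*((-3/16 - 3/8) + 1) = 14*(-9/16 + 1) = 14*(7/16) = 49/8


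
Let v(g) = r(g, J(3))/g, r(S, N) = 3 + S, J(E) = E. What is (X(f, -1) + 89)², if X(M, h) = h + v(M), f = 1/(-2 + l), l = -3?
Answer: 5476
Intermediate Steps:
v(g) = (3 + g)/g
f = -⅕ (f = 1/(-2 - 3) = 1/(-5) = -⅕ ≈ -0.20000)
X(M, h) = h + (3 + M)/M
(X(f, -1) + 89)² = ((1 - 1 + 3/(-⅕)) + 89)² = ((1 - 1 + 3*(-5)) + 89)² = ((1 - 1 - 15) + 89)² = (-15 + 89)² = 74² = 5476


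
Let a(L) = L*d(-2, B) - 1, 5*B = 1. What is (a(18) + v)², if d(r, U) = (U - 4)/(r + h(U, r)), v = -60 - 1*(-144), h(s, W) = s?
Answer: 14641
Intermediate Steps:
B = ⅕ (B = (⅕)*1 = ⅕ ≈ 0.20000)
v = 84 (v = -60 + 144 = 84)
d(r, U) = (-4 + U)/(U + r) (d(r, U) = (U - 4)/(r + U) = (-4 + U)/(U + r))
a(L) = -1 + 19*L/9 (a(L) = L*((-4 + ⅕)/(⅕ - 2)) - 1 = L*(-19/5/(-9/5)) - 1 = L*(-5/9*(-19/5)) - 1 = L*(19/9) - 1 = 19*L/9 - 1 = -1 + 19*L/9)
(a(18) + v)² = ((-1 + (19/9)*18) + 84)² = ((-1 + 38) + 84)² = (37 + 84)² = 121² = 14641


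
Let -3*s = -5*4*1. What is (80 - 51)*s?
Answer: 580/3 ≈ 193.33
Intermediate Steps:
s = 20/3 (s = -(-5*4)/3 = -(-20)/3 = -⅓*(-20) = 20/3 ≈ 6.6667)
(80 - 51)*s = (80 - 51)*(20/3) = 29*(20/3) = 580/3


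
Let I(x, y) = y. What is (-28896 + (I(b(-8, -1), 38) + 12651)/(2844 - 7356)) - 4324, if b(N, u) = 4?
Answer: -149901329/4512 ≈ -33223.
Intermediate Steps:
(-28896 + (I(b(-8, -1), 38) + 12651)/(2844 - 7356)) - 4324 = (-28896 + (38 + 12651)/(2844 - 7356)) - 4324 = (-28896 + 12689/(-4512)) - 4324 = (-28896 + 12689*(-1/4512)) - 4324 = (-28896 - 12689/4512) - 4324 = -130391441/4512 - 4324 = -149901329/4512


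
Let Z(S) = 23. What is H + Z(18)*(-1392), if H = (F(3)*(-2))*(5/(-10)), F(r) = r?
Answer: -32013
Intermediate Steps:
H = 3 (H = (3*(-2))*(5/(-10)) = -30*(-1)/10 = -6*(-1/2) = 3)
H + Z(18)*(-1392) = 3 + 23*(-1392) = 3 - 32016 = -32013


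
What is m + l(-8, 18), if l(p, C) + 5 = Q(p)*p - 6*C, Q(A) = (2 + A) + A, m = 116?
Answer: 115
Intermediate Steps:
Q(A) = 2 + 2*A
l(p, C) = -5 - 6*C + p*(2 + 2*p) (l(p, C) = -5 + ((2 + 2*p)*p - 6*C) = -5 + (p*(2 + 2*p) - 6*C) = -5 + (-6*C + p*(2 + 2*p)) = -5 - 6*C + p*(2 + 2*p))
m + l(-8, 18) = 116 + (-5 - 6*18 + 2*(-8)*(1 - 8)) = 116 + (-5 - 108 + 2*(-8)*(-7)) = 116 + (-5 - 108 + 112) = 116 - 1 = 115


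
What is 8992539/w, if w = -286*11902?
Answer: -8992539/3403972 ≈ -2.6418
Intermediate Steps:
w = -3403972
8992539/w = 8992539/(-3403972) = 8992539*(-1/3403972) = -8992539/3403972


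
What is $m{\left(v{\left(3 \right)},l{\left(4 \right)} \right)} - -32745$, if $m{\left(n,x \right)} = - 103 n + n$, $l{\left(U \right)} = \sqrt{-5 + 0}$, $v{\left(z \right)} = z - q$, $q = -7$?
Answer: $31725$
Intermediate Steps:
$v{\left(z \right)} = 7 + z$ ($v{\left(z \right)} = z - -7 = z + 7 = 7 + z$)
$l{\left(U \right)} = i \sqrt{5}$ ($l{\left(U \right)} = \sqrt{-5} = i \sqrt{5}$)
$m{\left(n,x \right)} = - 102 n$
$m{\left(v{\left(3 \right)},l{\left(4 \right)} \right)} - -32745 = - 102 \left(7 + 3\right) - -32745 = \left(-102\right) 10 + 32745 = -1020 + 32745 = 31725$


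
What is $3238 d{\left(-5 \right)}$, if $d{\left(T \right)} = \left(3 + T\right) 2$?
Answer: $-12952$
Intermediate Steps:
$d{\left(T \right)} = 6 + 2 T$
$3238 d{\left(-5 \right)} = 3238 \left(6 + 2 \left(-5\right)\right) = 3238 \left(6 - 10\right) = 3238 \left(-4\right) = -12952$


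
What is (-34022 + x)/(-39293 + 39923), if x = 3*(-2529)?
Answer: -41609/630 ≈ -66.046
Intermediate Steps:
x = -7587
(-34022 + x)/(-39293 + 39923) = (-34022 - 7587)/(-39293 + 39923) = -41609/630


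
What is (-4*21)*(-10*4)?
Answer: 3360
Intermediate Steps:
(-4*21)*(-10*4) = -84*(-40) = 3360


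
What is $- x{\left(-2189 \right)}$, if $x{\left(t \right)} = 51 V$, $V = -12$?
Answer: $612$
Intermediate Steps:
$x{\left(t \right)} = -612$ ($x{\left(t \right)} = 51 \left(-12\right) = -612$)
$- x{\left(-2189 \right)} = \left(-1\right) \left(-612\right) = 612$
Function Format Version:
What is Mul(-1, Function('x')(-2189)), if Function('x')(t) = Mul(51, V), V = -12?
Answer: 612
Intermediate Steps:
Function('x')(t) = -612 (Function('x')(t) = Mul(51, -12) = -612)
Mul(-1, Function('x')(-2189)) = Mul(-1, -612) = 612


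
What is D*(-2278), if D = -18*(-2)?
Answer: -82008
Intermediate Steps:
D = 36
D*(-2278) = 36*(-2278) = -82008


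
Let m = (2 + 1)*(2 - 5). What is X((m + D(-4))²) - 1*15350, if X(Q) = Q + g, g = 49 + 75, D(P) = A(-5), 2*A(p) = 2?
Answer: -15162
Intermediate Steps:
A(p) = 1 (A(p) = (½)*2 = 1)
D(P) = 1
m = -9 (m = 3*(-3) = -9)
g = 124
X(Q) = 124 + Q (X(Q) = Q + 124 = 124 + Q)
X((m + D(-4))²) - 1*15350 = (124 + (-9 + 1)²) - 1*15350 = (124 + (-8)²) - 15350 = (124 + 64) - 15350 = 188 - 15350 = -15162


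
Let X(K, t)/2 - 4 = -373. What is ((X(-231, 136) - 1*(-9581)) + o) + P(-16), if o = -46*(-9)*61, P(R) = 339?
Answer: 34436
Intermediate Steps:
X(K, t) = -738 (X(K, t) = 8 + 2*(-373) = 8 - 746 = -738)
o = 25254 (o = 414*61 = 25254)
((X(-231, 136) - 1*(-9581)) + o) + P(-16) = ((-738 - 1*(-9581)) + 25254) + 339 = ((-738 + 9581) + 25254) + 339 = (8843 + 25254) + 339 = 34097 + 339 = 34436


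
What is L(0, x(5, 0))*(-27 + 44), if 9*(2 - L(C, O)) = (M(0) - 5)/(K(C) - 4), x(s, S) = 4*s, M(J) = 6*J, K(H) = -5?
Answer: 2669/81 ≈ 32.951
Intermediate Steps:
L(C, O) = 157/81 (L(C, O) = 2 - (6*0 - 5)/(9*(-5 - 4)) = 2 - (0 - 5)/(9*(-9)) = 2 - (-5)*(-1)/(9*9) = 2 - ⅑*5/9 = 2 - 5/81 = 157/81)
L(0, x(5, 0))*(-27 + 44) = 157*(-27 + 44)/81 = (157/81)*17 = 2669/81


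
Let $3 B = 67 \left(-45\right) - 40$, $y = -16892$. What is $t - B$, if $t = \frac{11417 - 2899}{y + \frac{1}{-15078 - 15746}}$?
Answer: $\frac{1589886695999}{1562037027} \approx 1017.8$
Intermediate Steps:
$t = - \frac{262558832}{520679009}$ ($t = \frac{11417 - 2899}{-16892 + \frac{1}{-15078 - 15746}} = \frac{8518}{-16892 + \frac{1}{-30824}} = \frac{8518}{-16892 - \frac{1}{30824}} = \frac{8518}{- \frac{520679009}{30824}} = 8518 \left(- \frac{30824}{520679009}\right) = - \frac{262558832}{520679009} \approx -0.50426$)
$B = - \frac{3055}{3}$ ($B = \frac{67 \left(-45\right) - 40}{3} = \frac{-3015 - 40}{3} = \frac{1}{3} \left(-3055\right) = - \frac{3055}{3} \approx -1018.3$)
$t - B = - \frac{262558832}{520679009} - - \frac{3055}{3} = - \frac{262558832}{520679009} + \frac{3055}{3} = \frac{1589886695999}{1562037027}$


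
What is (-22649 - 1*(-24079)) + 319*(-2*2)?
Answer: 154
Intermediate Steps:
(-22649 - 1*(-24079)) + 319*(-2*2) = (-22649 + 24079) + 319*(-4) = 1430 - 1276 = 154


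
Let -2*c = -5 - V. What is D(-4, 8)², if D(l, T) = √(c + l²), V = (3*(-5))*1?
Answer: 11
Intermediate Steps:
V = -15 (V = -15*1 = -15)
c = -5 (c = -(-5 - 1*(-15))/2 = -(-5 + 15)/2 = -½*10 = -5)
D(l, T) = √(-5 + l²)
D(-4, 8)² = (√(-5 + (-4)²))² = (√(-5 + 16))² = (√11)² = 11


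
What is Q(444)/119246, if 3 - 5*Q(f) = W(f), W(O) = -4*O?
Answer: 1779/596230 ≈ 0.0029837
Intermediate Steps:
Q(f) = ⅗ + 4*f/5 (Q(f) = ⅗ - (-4)*f/5 = ⅗ + 4*f/5)
Q(444)/119246 = (⅗ + (⅘)*444)/119246 = (⅗ + 1776/5)*(1/119246) = (1779/5)*(1/119246) = 1779/596230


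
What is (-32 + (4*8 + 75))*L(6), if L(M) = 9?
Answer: 675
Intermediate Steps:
(-32 + (4*8 + 75))*L(6) = (-32 + (4*8 + 75))*9 = (-32 + (32 + 75))*9 = (-32 + 107)*9 = 75*9 = 675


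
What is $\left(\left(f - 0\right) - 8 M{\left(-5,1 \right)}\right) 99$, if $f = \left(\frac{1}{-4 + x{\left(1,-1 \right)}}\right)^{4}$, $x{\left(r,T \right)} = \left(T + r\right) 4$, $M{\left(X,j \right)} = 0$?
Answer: $\frac{99}{256} \approx 0.38672$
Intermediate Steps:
$x{\left(r,T \right)} = 4 T + 4 r$
$f = \frac{1}{256}$ ($f = \left(\frac{1}{-4 + \left(4 \left(-1\right) + 4 \cdot 1\right)}\right)^{4} = \left(\frac{1}{-4 + \left(-4 + 4\right)}\right)^{4} = \left(\frac{1}{-4 + 0}\right)^{4} = \left(\frac{1}{-4}\right)^{4} = \left(- \frac{1}{4}\right)^{4} = \frac{1}{256} \approx 0.0039063$)
$\left(\left(f - 0\right) - 8 M{\left(-5,1 \right)}\right) 99 = \left(\left(\frac{1}{256} - 0\right) - 0\right) 99 = \left(\left(\frac{1}{256} + 0\right) + 0\right) 99 = \left(\frac{1}{256} + 0\right) 99 = \frac{1}{256} \cdot 99 = \frac{99}{256}$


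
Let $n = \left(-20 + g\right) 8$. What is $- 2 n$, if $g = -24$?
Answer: $704$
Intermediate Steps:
$n = -352$ ($n = \left(-20 - 24\right) 8 = \left(-44\right) 8 = -352$)
$- 2 n = \left(-2\right) \left(-352\right) = 704$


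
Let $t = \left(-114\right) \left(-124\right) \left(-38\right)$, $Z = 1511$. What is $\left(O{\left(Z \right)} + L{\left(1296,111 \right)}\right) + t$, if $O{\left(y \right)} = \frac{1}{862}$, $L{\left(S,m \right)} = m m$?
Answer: $- \frac{452418113}{862} \approx -5.2485 \cdot 10^{5}$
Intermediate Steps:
$L{\left(S,m \right)} = m^{2}$
$t = -537168$ ($t = 14136 \left(-38\right) = -537168$)
$O{\left(y \right)} = \frac{1}{862}$
$\left(O{\left(Z \right)} + L{\left(1296,111 \right)}\right) + t = \left(\frac{1}{862} + 111^{2}\right) - 537168 = \left(\frac{1}{862} + 12321\right) - 537168 = \frac{10620703}{862} - 537168 = - \frac{452418113}{862}$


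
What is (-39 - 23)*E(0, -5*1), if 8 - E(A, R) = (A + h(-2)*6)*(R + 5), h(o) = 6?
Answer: -496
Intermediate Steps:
E(A, R) = 8 - (5 + R)*(36 + A) (E(A, R) = 8 - (A + 6*6)*(R + 5) = 8 - (A + 36)*(5 + R) = 8 - (36 + A)*(5 + R) = 8 - (5 + R)*(36 + A))
(-39 - 23)*E(0, -5*1) = (-39 - 23)*(-172 - (-180) - 5*0 - 1*0*(-5*1)) = -62*(-172 - 36*(-5) + 0 - 1*0*(-5)) = -62*(-172 + 180 + 0 + 0) = -62*8 = -496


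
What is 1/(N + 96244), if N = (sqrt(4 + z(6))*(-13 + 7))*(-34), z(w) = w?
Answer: 24061/2315622844 - 51*sqrt(10)/2315622844 ≈ 1.0321e-5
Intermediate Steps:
N = 204*sqrt(10) (N = (sqrt(4 + 6)*(-13 + 7))*(-34) = (sqrt(10)*(-6))*(-34) = -6*sqrt(10)*(-34) = 204*sqrt(10) ≈ 645.10)
1/(N + 96244) = 1/(204*sqrt(10) + 96244) = 1/(96244 + 204*sqrt(10))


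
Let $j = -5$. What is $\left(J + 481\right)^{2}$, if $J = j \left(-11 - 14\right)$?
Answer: $367236$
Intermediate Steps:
$J = 125$ ($J = - 5 \left(-11 - 14\right) = \left(-5\right) \left(-25\right) = 125$)
$\left(J + 481\right)^{2} = \left(125 + 481\right)^{2} = 606^{2} = 367236$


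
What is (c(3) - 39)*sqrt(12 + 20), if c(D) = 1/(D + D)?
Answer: -466*sqrt(2)/3 ≈ -219.67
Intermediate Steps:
c(D) = 1/(2*D)
(c(3) - 39)*sqrt(12 + 20) = ((1/2)/3 - 39)*sqrt(12 + 20) = ((1/2)*(1/3) - 39)*sqrt(32) = (1/6 - 39)*(4*sqrt(2)) = -466*sqrt(2)/3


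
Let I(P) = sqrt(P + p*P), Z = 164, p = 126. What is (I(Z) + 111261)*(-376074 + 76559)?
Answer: -33324338415 - 599030*sqrt(5207) ≈ -3.3368e+10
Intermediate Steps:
I(P) = sqrt(127)*sqrt(P) (I(P) = sqrt(P + 126*P) = sqrt(127*P) = sqrt(127)*sqrt(P))
(I(Z) + 111261)*(-376074 + 76559) = (sqrt(127)*sqrt(164) + 111261)*(-376074 + 76559) = (sqrt(127)*(2*sqrt(41)) + 111261)*(-299515) = (2*sqrt(5207) + 111261)*(-299515) = (111261 + 2*sqrt(5207))*(-299515) = -33324338415 - 599030*sqrt(5207)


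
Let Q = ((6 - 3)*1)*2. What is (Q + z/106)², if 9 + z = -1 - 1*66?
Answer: 78400/2809 ≈ 27.910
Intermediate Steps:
z = -76 (z = -9 + (-1 - 1*66) = -9 + (-1 - 66) = -9 - 67 = -76)
Q = 6 (Q = (3*1)*2 = 3*2 = 6)
(Q + z/106)² = (6 - 76/106)² = (6 - 76*1/106)² = (6 - 38/53)² = (280/53)² = 78400/2809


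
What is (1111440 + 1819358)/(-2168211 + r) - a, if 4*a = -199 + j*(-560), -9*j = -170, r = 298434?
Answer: 1549111387/575316 ≈ 2692.6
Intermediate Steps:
j = 170/9 (j = -1/9*(-170) = 170/9 ≈ 18.889)
a = -96991/36 (a = (-199 + (170/9)*(-560))/4 = (-199 - 95200/9)/4 = (1/4)*(-96991/9) = -96991/36 ≈ -2694.2)
(1111440 + 1819358)/(-2168211 + r) - a = (1111440 + 1819358)/(-2168211 + 298434) - 1*(-96991/36) = 2930798/(-1869777) + 96991/36 = 2930798*(-1/1869777) + 96991/36 = -225446/143829 + 96991/36 = 1549111387/575316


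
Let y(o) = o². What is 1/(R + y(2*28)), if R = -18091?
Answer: -1/14955 ≈ -6.6867e-5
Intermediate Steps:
1/(R + y(2*28)) = 1/(-18091 + (2*28)²) = 1/(-18091 + 56²) = 1/(-18091 + 3136) = 1/(-14955) = -1/14955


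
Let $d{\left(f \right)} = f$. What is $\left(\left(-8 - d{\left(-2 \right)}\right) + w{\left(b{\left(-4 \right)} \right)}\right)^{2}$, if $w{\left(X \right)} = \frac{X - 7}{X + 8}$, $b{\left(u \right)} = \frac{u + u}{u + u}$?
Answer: $\frac{400}{9} \approx 44.444$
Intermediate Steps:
$b{\left(u \right)} = 1$ ($b{\left(u \right)} = \frac{2 u}{2 u} = 2 u \frac{1}{2 u} = 1$)
$w{\left(X \right)} = \frac{-7 + X}{8 + X}$
$\left(\left(-8 - d{\left(-2 \right)}\right) + w{\left(b{\left(-4 \right)} \right)}\right)^{2} = \left(\left(-8 - -2\right) + \frac{-7 + 1}{8 + 1}\right)^{2} = \left(\left(-8 + 2\right) + \frac{1}{9} \left(-6\right)\right)^{2} = \left(-6 + \frac{1}{9} \left(-6\right)\right)^{2} = \left(-6 - \frac{2}{3}\right)^{2} = \left(- \frac{20}{3}\right)^{2} = \frac{400}{9}$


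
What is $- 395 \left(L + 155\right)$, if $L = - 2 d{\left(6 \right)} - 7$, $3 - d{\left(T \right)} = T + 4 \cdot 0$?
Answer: $-60830$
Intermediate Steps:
$d{\left(T \right)} = 3 - T$ ($d{\left(T \right)} = 3 - \left(T + 4 \cdot 0\right) = 3 - \left(T + 0\right) = 3 - T$)
$L = -1$ ($L = - 2 \left(3 - 6\right) - 7 = \left(-2\right) \left(-3\right) - 7 = 6 - 7 = -1$)
$- 395 \left(L + 155\right) = - 395 \left(-1 + 155\right) = \left(-395\right) 154 = -60830$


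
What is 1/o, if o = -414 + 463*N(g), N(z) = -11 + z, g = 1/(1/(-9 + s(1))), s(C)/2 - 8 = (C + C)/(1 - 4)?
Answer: -3/8650 ≈ -0.00034682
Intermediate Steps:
s(C) = 16 - 4*C/3 (s(C) = 16 + 2*((C + C)/(1 - 4)) = 16 + 2*((2*C)/(-3)) = 16 + 2*((2*C)*(-⅓)) = 16 + 2*(-2*C/3) = 16 - 4*C/3)
g = 17/3 (g = 1/(1/(-9 + (16 - 4/3*1))) = 1/(1/(-9 + (16 - 4/3))) = 1/(1/(-9 + 44/3)) = 1/(1/(17/3)) = 1/(3/17) = 17/3 ≈ 5.6667)
o = -8650/3 (o = -414 + 463*(-11 + 17/3) = -414 + 463*(-16/3) = -414 - 7408/3 = -8650/3 ≈ -2883.3)
1/o = 1/(-8650/3) = -3/8650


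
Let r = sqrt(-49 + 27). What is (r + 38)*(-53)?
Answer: -2014 - 53*I*sqrt(22) ≈ -2014.0 - 248.59*I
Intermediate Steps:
r = I*sqrt(22) (r = sqrt(-22) = I*sqrt(22) ≈ 4.6904*I)
(r + 38)*(-53) = (I*sqrt(22) + 38)*(-53) = (38 + I*sqrt(22))*(-53) = -2014 - 53*I*sqrt(22)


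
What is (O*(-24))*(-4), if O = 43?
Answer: 4128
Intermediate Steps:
(O*(-24))*(-4) = (43*(-24))*(-4) = -1032*(-4) = 4128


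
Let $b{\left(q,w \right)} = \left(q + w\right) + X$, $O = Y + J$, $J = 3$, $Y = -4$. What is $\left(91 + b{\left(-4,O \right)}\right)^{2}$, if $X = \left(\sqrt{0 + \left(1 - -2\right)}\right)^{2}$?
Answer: $7921$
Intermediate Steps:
$O = -1$ ($O = -4 + 3 = -1$)
$X = 3$ ($X = \left(\sqrt{0 + \left(1 + 2\right)}\right)^{2} = \left(\sqrt{0 + 3}\right)^{2} = \left(\sqrt{3}\right)^{2} = 3$)
$b{\left(q,w \right)} = 3 + q + w$ ($b{\left(q,w \right)} = \left(q + w\right) + 3 = 3 + q + w$)
$\left(91 + b{\left(-4,O \right)}\right)^{2} = \left(91 - 2\right)^{2} = 89^{2} = 7921$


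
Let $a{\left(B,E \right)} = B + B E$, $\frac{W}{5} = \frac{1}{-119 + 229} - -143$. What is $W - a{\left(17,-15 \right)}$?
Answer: $\frac{20967}{22} \approx 953.04$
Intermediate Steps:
$W = \frac{15731}{22}$ ($W = 5 \left(\frac{1}{-119 + 229} - -143\right) = 5 \left(\frac{1}{110} + 143\right) = 5 \cdot \frac{15731}{110} = \frac{15731}{22} \approx 715.04$)
$W - a{\left(17,-15 \right)} = \frac{15731}{22} - 17 \left(1 - 15\right) = \frac{15731}{22} - 17 \left(-14\right) = \frac{15731}{22} - -238 = \frac{15731}{22} + 238 = \frac{20967}{22}$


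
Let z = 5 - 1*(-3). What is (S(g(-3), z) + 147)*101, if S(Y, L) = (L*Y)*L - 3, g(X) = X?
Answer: -4848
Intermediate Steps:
z = 8 (z = 5 + 3 = 8)
S(Y, L) = -3 + Y*L² (S(Y, L) = Y*L² - 3 = -3 + Y*L²)
(S(g(-3), z) + 147)*101 = ((-3 - 3*8²) + 147)*101 = ((-3 - 3*64) + 147)*101 = ((-3 - 192) + 147)*101 = (-195 + 147)*101 = -48*101 = -4848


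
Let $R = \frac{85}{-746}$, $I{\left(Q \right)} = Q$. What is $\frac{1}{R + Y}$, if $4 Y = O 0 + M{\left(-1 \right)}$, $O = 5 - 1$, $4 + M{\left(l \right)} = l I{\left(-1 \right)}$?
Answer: $- \frac{1492}{1289} \approx -1.1575$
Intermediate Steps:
$M{\left(l \right)} = -4 - l$ ($M{\left(l \right)} = -4 + l \left(-1\right) = -4 - l$)
$O = 4$
$R = - \frac{85}{746}$ ($R = 85 \left(- \frac{1}{746}\right) = - \frac{85}{746} \approx -0.11394$)
$Y = - \frac{3}{4}$ ($Y = \frac{4 \cdot 0 - 3}{4} = \frac{0 + \left(-4 + 1\right)}{4} = \frac{0 - 3}{4} = \frac{1}{4} \left(-3\right) = - \frac{3}{4} \approx -0.75$)
$\frac{1}{R + Y} = \frac{1}{- \frac{85}{746} - \frac{3}{4}} = \frac{1}{- \frac{1289}{1492}} = - \frac{1492}{1289}$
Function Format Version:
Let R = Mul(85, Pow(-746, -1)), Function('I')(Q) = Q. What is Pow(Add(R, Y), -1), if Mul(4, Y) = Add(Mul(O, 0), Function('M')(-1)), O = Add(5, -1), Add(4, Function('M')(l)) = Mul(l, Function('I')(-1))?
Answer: Rational(-1492, 1289) ≈ -1.1575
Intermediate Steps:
Function('M')(l) = Add(-4, Mul(-1, l)) (Function('M')(l) = Add(-4, Mul(l, -1)) = Add(-4, Mul(-1, l)))
O = 4
R = Rational(-85, 746) (R = Mul(85, Rational(-1, 746)) = Rational(-85, 746) ≈ -0.11394)
Y = Rational(-3, 4) (Y = Mul(Rational(1, 4), Add(Mul(4, 0), Add(-4, Mul(-1, -1)))) = Mul(Rational(1, 4), Add(0, Add(-4, 1))) = Mul(Rational(1, 4), Add(0, -3)) = Mul(Rational(1, 4), -3) = Rational(-3, 4) ≈ -0.75000)
Pow(Add(R, Y), -1) = Pow(Add(Rational(-85, 746), Rational(-3, 4)), -1) = Pow(Rational(-1289, 1492), -1) = Rational(-1492, 1289)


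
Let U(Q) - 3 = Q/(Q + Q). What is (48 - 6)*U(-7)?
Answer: 147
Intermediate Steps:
U(Q) = 7/2 (U(Q) = 3 + Q/(Q + Q) = 3 + Q/((2*Q)) = 3 + Q*(1/(2*Q)) = 3 + ½ = 7/2)
(48 - 6)*U(-7) = (48 - 6)*(7/2) = 42*(7/2) = 147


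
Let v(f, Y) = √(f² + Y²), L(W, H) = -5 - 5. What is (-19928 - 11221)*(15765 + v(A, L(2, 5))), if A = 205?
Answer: -491063985 - 155745*√1685 ≈ -4.9746e+8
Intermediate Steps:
L(W, H) = -10
v(f, Y) = √(Y² + f²)
(-19928 - 11221)*(15765 + v(A, L(2, 5))) = (-19928 - 11221)*(15765 + √((-10)² + 205²)) = -31149*(15765 + √(100 + 42025)) = -31149*(15765 + √42125) = -31149*(15765 + 5*√1685) = -491063985 - 155745*√1685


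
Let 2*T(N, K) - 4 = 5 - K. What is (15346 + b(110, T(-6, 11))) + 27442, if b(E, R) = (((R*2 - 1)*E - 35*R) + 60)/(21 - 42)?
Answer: 898783/21 ≈ 42799.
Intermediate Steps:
T(N, K) = 9/2 - K/2 (T(N, K) = 2 + (5 - K)/2 = 2 + (5/2 - K/2) = 9/2 - K/2)
b(E, R) = -20/7 + 5*R/3 - E*(-1 + 2*R)/21 (b(E, R) = (((2*R - 1)*E - 35*R) + 60)/(-21) = (((-1 + 2*R)*E - 35*R) + 60)*(-1/21) = ((E*(-1 + 2*R) - 35*R) + 60)*(-1/21) = ((-35*R + E*(-1 + 2*R)) + 60)*(-1/21) = (60 - 35*R + E*(-1 + 2*R))*(-1/21) = -20/7 + 5*R/3 - E*(-1 + 2*R)/21)
(15346 + b(110, T(-6, 11))) + 27442 = (15346 + (-20/7 + (1/21)*110 + 5*(9/2 - ½*11)/3 - 2/21*110*(9/2 - ½*11))) + 27442 = (15346 + (-20/7 + 110/21 + 5*(9/2 - 11/2)/3 - 2/21*110*(9/2 - 11/2))) + 27442 = (15346 + (-20/7 + 110/21 + (5/3)*(-1) - 2/21*110*(-1))) + 27442 = (15346 + (-20/7 + 110/21 - 5/3 + 220/21)) + 27442 = (15346 + 235/21) + 27442 = 322501/21 + 27442 = 898783/21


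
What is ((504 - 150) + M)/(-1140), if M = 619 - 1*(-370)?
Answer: -1343/1140 ≈ -1.1781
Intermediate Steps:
M = 989 (M = 619 + 370 = 989)
((504 - 150) + M)/(-1140) = ((504 - 150) + 989)/(-1140) = (354 + 989)*(-1/1140) = 1343*(-1/1140) = -1343/1140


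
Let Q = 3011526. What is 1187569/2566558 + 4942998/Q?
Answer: 17715562071/8419669006 ≈ 2.1041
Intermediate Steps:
1187569/2566558 + 4942998/Q = 1187569/2566558 + 4942998/3011526 = 1187569*(1/2566558) + 4942998*(1/3011526) = 69857/150974 + 91537/55769 = 17715562071/8419669006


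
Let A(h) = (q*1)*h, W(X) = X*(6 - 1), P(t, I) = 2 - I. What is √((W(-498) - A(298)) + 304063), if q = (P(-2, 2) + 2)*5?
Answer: 3*√33177 ≈ 546.44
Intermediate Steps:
q = 10 (q = ((2 - 1*2) + 2)*5 = ((2 - 2) + 2)*5 = (0 + 2)*5 = 2*5 = 10)
W(X) = 5*X (W(X) = X*5 = 5*X)
A(h) = 10*h (A(h) = (10*1)*h = 10*h)
√((W(-498) - A(298)) + 304063) = √((5*(-498) - 10*298) + 304063) = √((-2490 - 1*2980) + 304063) = √((-2490 - 2980) + 304063) = √(-5470 + 304063) = √298593 = 3*√33177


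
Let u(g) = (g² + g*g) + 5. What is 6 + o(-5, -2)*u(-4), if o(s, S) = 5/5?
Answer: 43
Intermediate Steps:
u(g) = 5 + 2*g² (u(g) = (g² + g²) + 5 = 2*g² + 5 = 5 + 2*g²)
o(s, S) = 1 (o(s, S) = 5*(⅕) = 1)
6 + o(-5, -2)*u(-4) = 6 + 1*(5 + 2*(-4)²) = 6 + 1*(5 + 2*16) = 6 + 1*(5 + 32) = 6 + 1*37 = 6 + 37 = 43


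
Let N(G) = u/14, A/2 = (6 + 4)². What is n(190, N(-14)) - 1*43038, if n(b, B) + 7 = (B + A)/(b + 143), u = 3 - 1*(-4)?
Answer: -28667569/666 ≈ -43044.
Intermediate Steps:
A = 200 (A = 2*(6 + 4)² = 2*10² = 2*100 = 200)
u = 7 (u = 3 + 4 = 7)
N(G) = ½ (N(G) = 7/14 = 7*(1/14) = ½)
n(b, B) = -7 + (200 + B)/(143 + b) (n(b, B) = -7 + (B + 200)/(b + 143) = -7 + (200 + B)/(143 + b))
n(190, N(-14)) - 1*43038 = (-801 + ½ - 7*190)/(143 + 190) - 1*43038 = (-801 + ½ - 1330)/333 - 43038 = (1/333)*(-4261/2) - 43038 = -4261/666 - 43038 = -28667569/666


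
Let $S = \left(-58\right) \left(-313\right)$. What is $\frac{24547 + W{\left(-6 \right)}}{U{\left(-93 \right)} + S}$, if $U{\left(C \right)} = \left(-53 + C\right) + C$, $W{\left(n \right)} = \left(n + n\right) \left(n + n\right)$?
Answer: $\frac{24691}{17915} \approx 1.3782$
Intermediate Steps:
$W{\left(n \right)} = 4 n^{2}$ ($W{\left(n \right)} = 2 n 2 n = 4 n^{2}$)
$S = 18154$
$U{\left(C \right)} = -53 + 2 C$
$\frac{24547 + W{\left(-6 \right)}}{U{\left(-93 \right)} + S} = \frac{24547 + 4 \left(-6\right)^{2}}{\left(-53 + 2 \left(-93\right)\right) + 18154} = \frac{24547 + 4 \cdot 36}{\left(-53 - 186\right) + 18154} = \frac{24547 + 144}{-239 + 18154} = \frac{24691}{17915}$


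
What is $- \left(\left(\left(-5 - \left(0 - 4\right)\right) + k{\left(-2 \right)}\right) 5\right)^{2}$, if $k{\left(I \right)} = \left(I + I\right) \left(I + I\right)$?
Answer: $-5625$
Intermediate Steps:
$k{\left(I \right)} = 4 I^{2}$ ($k{\left(I \right)} = 2 I 2 I = 4 I^{2}$)
$- \left(\left(\left(-5 - \left(0 - 4\right)\right) + k{\left(-2 \right)}\right) 5\right)^{2} = - \left(\left(\left(-5 - \left(0 - 4\right)\right) + 4 \left(-2\right)^{2}\right) 5\right)^{2} = - \left(\left(\left(-5 - -4\right) + 4 \cdot 4\right) 5\right)^{2} = - \left(\left(\left(-5 + 4\right) + 16\right) 5\right)^{2} = - \left(\left(-1 + 16\right) 5\right)^{2} = - \left(15 \cdot 5\right)^{2} = - 75^{2} = \left(-1\right) 5625 = -5625$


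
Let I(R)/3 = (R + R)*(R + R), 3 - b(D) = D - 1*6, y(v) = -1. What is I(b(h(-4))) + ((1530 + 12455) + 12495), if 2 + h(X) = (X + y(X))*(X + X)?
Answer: 36572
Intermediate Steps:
h(X) = -2 + 2*X*(-1 + X) (h(X) = -2 + (X - 1)*(X + X) = -2 + (-1 + X)*(2*X) = -2 + 2*X*(-1 + X))
b(D) = 9 - D (b(D) = 3 - (D - 1*6) = 3 - (D - 6) = 3 - (-6 + D) = 3 + (6 - D) = 9 - D)
I(R) = 12*R² (I(R) = 3*((R + R)*(R + R)) = 3*((2*R)*(2*R)) = 3*(4*R²) = 12*R²)
I(b(h(-4))) + ((1530 + 12455) + 12495) = 12*(9 - (-2 - 2*(-4) + 2*(-4)²))² + ((1530 + 12455) + 12495) = 12*(9 - (-2 + 8 + 2*16))² + (13985 + 12495) = 12*(9 - (-2 + 8 + 32))² + 26480 = 12*(9 - 1*38)² + 26480 = 12*(9 - 38)² + 26480 = 12*(-29)² + 26480 = 12*841 + 26480 = 10092 + 26480 = 36572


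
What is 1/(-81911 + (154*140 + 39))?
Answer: -1/60312 ≈ -1.6580e-5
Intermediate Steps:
1/(-81911 + (154*140 + 39)) = 1/(-81911 + (21560 + 39)) = 1/(-81911 + 21599) = 1/(-60312) = -1/60312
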